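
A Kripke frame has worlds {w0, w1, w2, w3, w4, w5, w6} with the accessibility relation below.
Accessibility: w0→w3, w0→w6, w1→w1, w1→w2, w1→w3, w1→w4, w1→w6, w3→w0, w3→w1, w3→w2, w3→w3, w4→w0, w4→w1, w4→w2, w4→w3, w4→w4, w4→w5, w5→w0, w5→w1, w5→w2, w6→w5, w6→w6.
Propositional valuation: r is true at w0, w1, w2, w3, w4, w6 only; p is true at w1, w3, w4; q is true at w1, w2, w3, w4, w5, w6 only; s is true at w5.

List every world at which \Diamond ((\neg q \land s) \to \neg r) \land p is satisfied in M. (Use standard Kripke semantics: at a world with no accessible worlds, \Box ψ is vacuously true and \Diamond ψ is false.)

w1, w3, w4

Let φ = \Diamond ((\neg q \land s) \to \neg r) \land p. Evaluate φ at each world:
  w0 (successors {w3, w6}): φ is false.
  w1 (successors {w1, w2, w3, w4, w6}): φ is true.
  w2 (successors ∅): φ is false.
  w3 (successors {w0, w1, w2, w3}): φ is true.
  w4 (successors {w0, w1, w2, w3, w4, w5}): φ is true.
  w5 (successors {w0, w1, w2}): φ is false.
  w6 (successors {w5, w6}): φ is false.
For instance, at w1:
  At w1: \Diamond ((\neg q \land s) \to \neg r) is true, p is true, so \Diamond ((\neg q \land s) \to \neg r) \land p is true.
    At w1: \Diamond ((\neg q \land s) \to \neg r) requires (\neg q \land s) \to \neg r at some successor in {w1, w2, w3, w4, w6}.
      (\neg q \land s) \to \neg r holds at w1, so \Diamond ((\neg q \land s) \to \neg r) is true at w1.
Satisfying worlds: {w1, w3, w4}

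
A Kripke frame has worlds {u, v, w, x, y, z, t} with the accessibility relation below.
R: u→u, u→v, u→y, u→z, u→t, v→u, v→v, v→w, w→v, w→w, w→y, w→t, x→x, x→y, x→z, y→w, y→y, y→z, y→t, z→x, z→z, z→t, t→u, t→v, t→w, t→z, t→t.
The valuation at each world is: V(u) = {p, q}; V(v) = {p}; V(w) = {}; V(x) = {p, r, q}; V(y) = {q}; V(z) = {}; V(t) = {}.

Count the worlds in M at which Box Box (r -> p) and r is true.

Let φ = Box Box (r -> p) and r. Evaluate φ at each world:
  u (successors {u, v, y, z, t}): φ is false.
  v (successors {u, v, w}): φ is false.
  w (successors {v, w, y, t}): φ is false.
  x (successors {x, y, z}): φ is true.
  y (successors {w, y, z, t}): φ is false.
  z (successors {x, z, t}): φ is false.
  t (successors {u, v, w, z, t}): φ is false.
For instance, at v:
  At v: Box Box (r -> p) is true, r is false, so Box Box (r -> p) and r is false.
    At v: Box Box (r -> p) requires Box (r -> p) at every successor {u, v, w}.
      At u: Box (r -> p) is true.
      At v: Box (r -> p) is true.
      At w: Box (r -> p) is true.
    So Box Box (r -> p) is true at v.
Satisfying worlds: {x}

1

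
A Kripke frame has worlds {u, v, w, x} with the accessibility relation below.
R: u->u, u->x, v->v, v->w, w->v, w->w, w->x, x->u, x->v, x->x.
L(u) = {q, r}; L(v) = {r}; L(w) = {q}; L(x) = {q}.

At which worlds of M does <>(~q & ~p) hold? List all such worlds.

Recall that <>ψ holds at a world iff ψ holds at some accessible world.
Let φ = <>(~q & ~p). Evaluate φ at each world:
  u (successors {u, x}): φ is false.
  v (successors {v, w}): φ is true.
  w (successors {v, w, x}): φ is true.
  x (successors {u, v, x}): φ is true.
For instance, at x:
  At x: <>(~q & ~p) requires ~q & ~p at some successor in {u, v, x}.
    ~q & ~p holds at v, so <>(~q & ~p) is true at x.
Satisfying worlds: {v, w, x}

v, w, x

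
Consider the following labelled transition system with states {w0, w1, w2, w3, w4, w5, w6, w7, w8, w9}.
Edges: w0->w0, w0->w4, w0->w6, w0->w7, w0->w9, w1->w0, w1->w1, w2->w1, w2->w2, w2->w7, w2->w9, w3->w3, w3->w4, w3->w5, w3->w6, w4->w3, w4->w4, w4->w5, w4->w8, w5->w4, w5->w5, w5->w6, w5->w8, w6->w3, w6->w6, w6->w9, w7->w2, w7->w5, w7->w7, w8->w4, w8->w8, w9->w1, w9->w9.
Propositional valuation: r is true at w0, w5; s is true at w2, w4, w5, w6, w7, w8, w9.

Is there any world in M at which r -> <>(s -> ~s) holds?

Yes

Recall that <>ψ holds at a world iff ψ holds at some accessible world.
Let φ = r -> <>(s -> ~s). Evaluate φ at each world:
  w0 (successors {w0, w4, w6, w7, w9}): φ is true.
  w1 (successors {w0, w1}): φ is true.
  w2 (successors {w1, w2, w7, w9}): φ is true.
  w3 (successors {w3, w4, w5, w6}): φ is true.
  w4 (successors {w3, w4, w5, w8}): φ is true.
  w5 (successors {w4, w5, w6, w8}): φ is false.
  w6 (successors {w3, w6, w9}): φ is true.
  w7 (successors {w2, w5, w7}): φ is true.
  w8 (successors {w4, w8}): φ is true.
  w9 (successors {w1, w9}): φ is true.
Detail at w0 (witness):
  At w0: r is true, <>(s -> ~s) is true, so r -> <>(s -> ~s) is true.
    At w0: <>(s -> ~s) requires s -> ~s at some successor in {w0, w4, w6, w7, w9}.
      s -> ~s holds at w0, so <>(s -> ~s) is true at w0.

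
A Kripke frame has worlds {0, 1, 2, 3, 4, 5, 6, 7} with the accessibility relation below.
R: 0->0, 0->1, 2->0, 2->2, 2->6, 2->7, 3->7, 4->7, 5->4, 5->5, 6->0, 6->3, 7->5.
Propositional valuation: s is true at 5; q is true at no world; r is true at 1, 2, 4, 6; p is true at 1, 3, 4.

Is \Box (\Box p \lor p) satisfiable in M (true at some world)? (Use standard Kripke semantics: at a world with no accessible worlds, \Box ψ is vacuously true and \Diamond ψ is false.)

Let φ = \Box (\Box p \lor p). Evaluate φ at each world:
  0 (successors {0, 1}): φ is false.
  1 (successors ∅): φ is true.
  2 (successors {0, 2, 6, 7}): φ is false.
  3 (successors {7}): φ is false.
  4 (successors {7}): φ is false.
  5 (successors {4, 5}): φ is false.
  6 (successors {0, 3}): φ is false.
  7 (successors {5}): φ is false.
Detail at 1 (witness):
  At 1: no accessible worlds, so \Box (\Box p \lor p) holds vacuously.

Yes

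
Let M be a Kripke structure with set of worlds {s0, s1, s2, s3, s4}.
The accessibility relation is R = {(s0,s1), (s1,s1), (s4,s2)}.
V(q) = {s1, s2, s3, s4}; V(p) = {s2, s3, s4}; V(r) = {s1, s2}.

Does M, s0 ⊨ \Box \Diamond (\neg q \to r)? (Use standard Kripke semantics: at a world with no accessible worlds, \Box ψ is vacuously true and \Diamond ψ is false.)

At s0: \Box \Diamond (\neg q \to r) requires \Diamond (\neg q \to r) at every successor {s1}.
    At s1: \Diamond (\neg q \to r) requires \neg q \to r at some successor in {s1}.
      \neg q \to r holds at s1, so \Diamond (\neg q \to r) is true at s1.
So \Box \Diamond (\neg q \to r) is true at s0.

Yes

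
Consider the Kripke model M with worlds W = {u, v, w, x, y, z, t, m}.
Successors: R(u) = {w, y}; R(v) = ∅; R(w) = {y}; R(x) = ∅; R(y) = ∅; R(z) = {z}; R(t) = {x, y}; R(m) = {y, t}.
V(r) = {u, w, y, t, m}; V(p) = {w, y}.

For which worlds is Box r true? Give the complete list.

Recall that Box ψ holds at a world iff ψ holds at every accessible world, and Dia ψ holds iff ψ holds at some accessible world.
Let φ = Box r. Evaluate φ at each world:
  u (successors {w, y}): φ is true.
  v (successors ∅): φ is true.
  w (successors {y}): φ is true.
  x (successors ∅): φ is true.
  y (successors ∅): φ is true.
  z (successors {z}): φ is false.
  t (successors {x, y}): φ is false.
  m (successors {y, t}): φ is true.
For instance, at w:
  At w: Box r requires r at every successor {y}.
    At y: r is true.
  So Box r is true at w.
Satisfying worlds: {u, v, w, x, y, m}

u, v, w, x, y, m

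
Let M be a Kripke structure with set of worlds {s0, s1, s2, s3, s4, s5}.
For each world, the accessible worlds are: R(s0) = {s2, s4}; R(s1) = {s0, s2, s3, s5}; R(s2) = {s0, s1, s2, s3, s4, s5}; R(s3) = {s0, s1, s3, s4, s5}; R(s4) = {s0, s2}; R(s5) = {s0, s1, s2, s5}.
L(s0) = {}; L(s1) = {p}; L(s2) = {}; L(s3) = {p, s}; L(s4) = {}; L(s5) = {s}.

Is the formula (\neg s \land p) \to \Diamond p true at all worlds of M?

Yes

Let φ = (\neg s \land p) \to \Diamond p. Evaluate φ at each world:
  s0 (successors {s2, s4}): φ is true.
  s1 (successors {s0, s2, s3, s5}): φ is true.
  s2 (successors {s0, s1, s2, s3, s4, s5}): φ is true.
  s3 (successors {s0, s1, s3, s4, s5}): φ is true.
  s4 (successors {s0, s2}): φ is true.
  s5 (successors {s0, s1, s2, s5}): φ is true.
For instance, at s1:
  At s1: \neg s \land p is true, \Diamond p is true, so (\neg s \land p) \to \Diamond p is true.
    At s1: \Diamond p requires p at some successor in {s0, s2, s3, s5}.
      p holds at s3, so \Diamond p is true at s1.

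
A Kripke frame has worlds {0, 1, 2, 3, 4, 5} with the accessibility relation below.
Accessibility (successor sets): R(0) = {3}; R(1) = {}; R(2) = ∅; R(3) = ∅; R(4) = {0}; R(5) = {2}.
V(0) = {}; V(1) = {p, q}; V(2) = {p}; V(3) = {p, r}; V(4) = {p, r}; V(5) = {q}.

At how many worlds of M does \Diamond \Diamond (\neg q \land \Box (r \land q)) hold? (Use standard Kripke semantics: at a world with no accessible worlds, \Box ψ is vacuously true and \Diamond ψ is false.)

1

Recall that \Box ψ holds at a world iff ψ holds at every accessible world, and \Diamond ψ holds iff ψ holds at some accessible world.
Let φ = \Diamond \Diamond (\neg q \land \Box (r \land q)). Evaluate φ at each world:
  0 (successors {3}): φ is false.
  1 (successors ∅): φ is false.
  2 (successors ∅): φ is false.
  3 (successors ∅): φ is false.
  4 (successors {0}): φ is true.
  5 (successors {2}): φ is false.
For instance, at 0:
  At 0: \Diamond \Diamond (\neg q \land \Box (r \land q)) requires \Diamond (\neg q \land \Box (r \land q)) at some successor in {3}.
    At 3: \Diamond (\neg q \land \Box (r \land q)) is false.
  So \Diamond \Diamond (\neg q \land \Box (r \land q)) is false at 0.
Satisfying worlds: {4}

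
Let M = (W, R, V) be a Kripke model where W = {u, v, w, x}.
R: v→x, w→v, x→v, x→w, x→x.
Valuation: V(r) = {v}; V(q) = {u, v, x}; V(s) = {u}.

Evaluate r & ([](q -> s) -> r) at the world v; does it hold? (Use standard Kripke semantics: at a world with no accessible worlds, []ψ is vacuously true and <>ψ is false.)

Yes

At v: r is true, [](q -> s) -> r is true, so r & ([](q -> s) -> r) is true.
  At v: [](q -> s) is false, r is true, so [](q -> s) -> r is true.
    At v: [](q -> s) requires q -> s at every successor {x}.
      q -> s fails at x, so [](q -> s) is false at v.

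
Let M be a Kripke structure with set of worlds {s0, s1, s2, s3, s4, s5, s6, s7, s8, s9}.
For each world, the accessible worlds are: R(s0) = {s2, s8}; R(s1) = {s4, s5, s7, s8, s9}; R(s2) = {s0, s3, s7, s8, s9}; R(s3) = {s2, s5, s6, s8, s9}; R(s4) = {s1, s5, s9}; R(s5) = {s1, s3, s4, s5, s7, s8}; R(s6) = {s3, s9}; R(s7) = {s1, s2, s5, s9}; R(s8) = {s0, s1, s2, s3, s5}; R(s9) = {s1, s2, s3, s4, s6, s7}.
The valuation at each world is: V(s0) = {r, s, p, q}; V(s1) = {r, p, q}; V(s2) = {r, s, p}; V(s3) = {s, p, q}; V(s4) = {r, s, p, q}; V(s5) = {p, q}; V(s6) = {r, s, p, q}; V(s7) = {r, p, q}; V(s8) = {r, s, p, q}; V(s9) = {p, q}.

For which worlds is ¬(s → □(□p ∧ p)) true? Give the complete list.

Recall that □ψ holds at a world iff ψ holds at every accessible world, and ◇ψ holds iff ψ holds at some accessible world.
Let φ = ¬(s → □(□p ∧ p)). Evaluate φ at each world:
  s0 (successors {s2, s8}): φ is false.
  s1 (successors {s4, s5, s7, s8, s9}): φ is false.
  s2 (successors {s0, s3, s7, s8, s9}): φ is false.
  s3 (successors {s2, s5, s6, s8, s9}): φ is false.
  s4 (successors {s1, s5, s9}): φ is false.
  s5 (successors {s1, s3, s4, s5, s7, s8}): φ is false.
  s6 (successors {s3, s9}): φ is false.
  s7 (successors {s1, s2, s5, s9}): φ is false.
  s8 (successors {s0, s1, s2, s3, s5}): φ is false.
  s9 (successors {s1, s2, s3, s4, s6, s7}): φ is false.
For instance, at s7:
  At s7: s → □(□p ∧ p) is true, so ¬(s → □(□p ∧ p)) is false.
    At s7: s is false, □(□p ∧ p) is true, so s → □(□p ∧ p) is true.
      At s7: □(□p ∧ p) requires □p ∧ p at every successor {s1, s2, s5, s9}.
        At s1: □p ∧ p is true.
        At s2: □p ∧ p is true.
        At s5: □p ∧ p is true.
        At s9: □p ∧ p is true.
      So □(□p ∧ p) is true at s7.
Satisfying worlds: none.

none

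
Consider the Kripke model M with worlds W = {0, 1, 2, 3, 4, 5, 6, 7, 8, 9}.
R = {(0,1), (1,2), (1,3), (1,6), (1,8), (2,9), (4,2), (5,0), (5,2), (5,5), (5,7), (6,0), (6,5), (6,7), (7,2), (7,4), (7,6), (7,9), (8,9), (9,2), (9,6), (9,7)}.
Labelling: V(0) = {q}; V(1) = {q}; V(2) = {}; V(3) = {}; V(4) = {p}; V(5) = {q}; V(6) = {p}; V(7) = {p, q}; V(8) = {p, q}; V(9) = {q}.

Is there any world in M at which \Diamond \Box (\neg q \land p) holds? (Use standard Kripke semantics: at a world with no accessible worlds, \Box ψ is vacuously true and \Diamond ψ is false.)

Yes

Let φ = \Diamond \Box (\neg q \land p). Evaluate φ at each world:
  0 (successors {1}): φ is false.
  1 (successors {2, 3, 6, 8}): φ is true.
  2 (successors {9}): φ is false.
  3 (successors ∅): φ is false.
  4 (successors {2}): φ is false.
  5 (successors {0, 2, 5, 7}): φ is false.
  6 (successors {0, 5, 7}): φ is false.
  7 (successors {2, 4, 6, 9}): φ is false.
  8 (successors {9}): φ is false.
  9 (successors {2, 6, 7}): φ is false.
Detail at 1 (witness):
  At 1: \Diamond \Box (\neg q \land p) requires \Box (\neg q \land p) at some successor in {2, 3, 6, 8}.
    \Box (\neg q \land p) holds at 3, so \Diamond \Box (\neg q \land p) is true at 1.
      At 3: no accessible worlds, so \Box (\neg q \land p) holds vacuously.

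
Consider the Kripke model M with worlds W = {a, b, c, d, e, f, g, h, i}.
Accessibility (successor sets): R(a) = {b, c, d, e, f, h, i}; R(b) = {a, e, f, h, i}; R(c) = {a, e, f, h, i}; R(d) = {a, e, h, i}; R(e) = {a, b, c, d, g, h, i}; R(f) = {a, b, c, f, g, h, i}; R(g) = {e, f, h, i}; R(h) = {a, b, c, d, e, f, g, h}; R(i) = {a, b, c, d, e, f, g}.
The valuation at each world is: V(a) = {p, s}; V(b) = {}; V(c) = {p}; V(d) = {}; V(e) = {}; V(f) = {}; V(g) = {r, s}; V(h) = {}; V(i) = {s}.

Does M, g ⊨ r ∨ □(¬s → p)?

Yes

At g: r is true, □(¬s → p) is false, so r ∨ □(¬s → p) is true.
  At g: □(¬s → p) requires ¬s → p at every successor {e, f, h, i}.
    ¬s → p fails at e, so □(¬s → p) is false at g.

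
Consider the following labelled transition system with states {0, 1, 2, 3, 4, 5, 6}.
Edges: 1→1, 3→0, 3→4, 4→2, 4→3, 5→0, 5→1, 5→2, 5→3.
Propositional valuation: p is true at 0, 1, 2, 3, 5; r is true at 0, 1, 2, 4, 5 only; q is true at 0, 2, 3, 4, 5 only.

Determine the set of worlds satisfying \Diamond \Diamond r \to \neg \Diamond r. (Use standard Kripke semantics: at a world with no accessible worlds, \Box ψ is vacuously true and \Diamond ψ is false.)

Let φ = \Diamond \Diamond r \to \neg \Diamond r. Evaluate φ at each world:
  0 (successors ∅): φ is true.
  1 (successors {1}): φ is false.
  2 (successors ∅): φ is true.
  3 (successors {0, 4}): φ is false.
  4 (successors {2, 3}): φ is false.
  5 (successors {0, 1, 2, 3}): φ is false.
  6 (successors ∅): φ is true.
For instance, at 3:
  At 3: \Diamond \Diamond r is true, \neg \Diamond r is false, so \Diamond \Diamond r \to \neg \Diamond r is false.
    At 3: \Diamond \Diamond r requires \Diamond r at some successor in {0, 4}.
      \Diamond r holds at 4, so \Diamond \Diamond r is true at 3.
    At 3: \Diamond r is true, so \neg \Diamond r is false.
      At 3: \Diamond r requires r at some successor in {0, 4}.
        r holds at 0, so \Diamond r is true at 3.
Satisfying worlds: {0, 2, 6}

0, 2, 6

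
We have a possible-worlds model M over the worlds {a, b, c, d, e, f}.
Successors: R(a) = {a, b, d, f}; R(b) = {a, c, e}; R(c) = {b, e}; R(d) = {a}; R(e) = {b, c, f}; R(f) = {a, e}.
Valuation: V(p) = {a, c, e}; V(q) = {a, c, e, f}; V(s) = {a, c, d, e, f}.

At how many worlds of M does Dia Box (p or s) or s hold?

Let φ = Dia Box (p or s) or s. Evaluate φ at each world:
  a (successors {a, b, d, f}): φ is true.
  b (successors {a, c, e}): φ is false.
  c (successors {b, e}): φ is true.
  d (successors {a}): φ is true.
  e (successors {b, c, f}): φ is true.
  f (successors {a, e}): φ is true.
For instance, at e:
  At e: Dia Box (p or s) is true, s is true, so Dia Box (p or s) or s is true.
    At e: Dia Box (p or s) requires Box (p or s) at some successor in {b, c, f}.
      Box (p or s) holds at b, so Dia Box (p or s) is true at e.
Satisfying worlds: {a, c, d, e, f}

5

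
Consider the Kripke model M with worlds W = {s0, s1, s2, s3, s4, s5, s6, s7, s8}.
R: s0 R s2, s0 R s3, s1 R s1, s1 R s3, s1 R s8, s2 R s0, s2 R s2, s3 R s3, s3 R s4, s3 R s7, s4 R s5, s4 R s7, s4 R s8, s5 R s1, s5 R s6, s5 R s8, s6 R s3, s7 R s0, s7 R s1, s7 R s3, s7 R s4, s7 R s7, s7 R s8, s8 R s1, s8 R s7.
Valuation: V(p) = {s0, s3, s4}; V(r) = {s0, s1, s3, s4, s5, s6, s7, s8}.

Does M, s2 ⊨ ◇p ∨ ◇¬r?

At s2: ◇p is true, ◇¬r is true, so ◇p ∨ ◇¬r is true.
  At s2: ◇p requires p at some successor in {s0, s2}.
    p holds at s0, so ◇p is true at s2.
  At s2: ◇¬r requires ¬r at some successor in {s0, s2}.
    ¬r holds at s2, so ◇¬r is true at s2.

Yes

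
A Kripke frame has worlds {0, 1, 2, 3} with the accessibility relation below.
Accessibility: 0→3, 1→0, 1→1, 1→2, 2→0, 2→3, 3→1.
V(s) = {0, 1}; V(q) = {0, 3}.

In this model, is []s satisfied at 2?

At 2: []s requires s at every successor {0, 3}.
  s fails at 3, so []s is false at 2.

No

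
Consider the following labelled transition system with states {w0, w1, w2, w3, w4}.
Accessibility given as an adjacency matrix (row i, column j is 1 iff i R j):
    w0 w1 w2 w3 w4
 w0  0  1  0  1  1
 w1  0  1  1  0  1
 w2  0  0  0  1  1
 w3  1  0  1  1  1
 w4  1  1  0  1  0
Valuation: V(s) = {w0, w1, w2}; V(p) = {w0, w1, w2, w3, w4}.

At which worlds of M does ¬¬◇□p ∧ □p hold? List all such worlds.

Recall that □ψ holds at a world iff ψ holds at every accessible world, and ◇ψ holds iff ψ holds at some accessible world.
Let φ = ¬¬◇□p ∧ □p. Evaluate φ at each world:
  w0 (successors {w1, w3, w4}): φ is true.
  w1 (successors {w1, w2, w4}): φ is true.
  w2 (successors {w3, w4}): φ is true.
  w3 (successors {w0, w2, w3, w4}): φ is true.
  w4 (successors {w0, w1, w3}): φ is true.
For instance, at w1:
  At w1: ¬¬◇□p is true, □p is true, so ¬¬◇□p ∧ □p is true.
    At w1: ¬◇□p is false, so ¬¬◇□p is true.
      At w1: ◇□p is true, so ¬◇□p is false.
    At w1: □p requires p at every successor {w1, w2, w4}.
      At w1: p is true.
      At w2: p is true.
      At w4: p is true.
    So □p is true at w1.
Satisfying worlds: {w0, w1, w2, w3, w4}

w0, w1, w2, w3, w4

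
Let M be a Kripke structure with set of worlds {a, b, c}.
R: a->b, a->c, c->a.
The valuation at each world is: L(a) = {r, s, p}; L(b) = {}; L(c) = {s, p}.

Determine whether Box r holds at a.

No

At a: Box r requires r at every successor {b, c}.
  r fails at b, so Box r is false at a.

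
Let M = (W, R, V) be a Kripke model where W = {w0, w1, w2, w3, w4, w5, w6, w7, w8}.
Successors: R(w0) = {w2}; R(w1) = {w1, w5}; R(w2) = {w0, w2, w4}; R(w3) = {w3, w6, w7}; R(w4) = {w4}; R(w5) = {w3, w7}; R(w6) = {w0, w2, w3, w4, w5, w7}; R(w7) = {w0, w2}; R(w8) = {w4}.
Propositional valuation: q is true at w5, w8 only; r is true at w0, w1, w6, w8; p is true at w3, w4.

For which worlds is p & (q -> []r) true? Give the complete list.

Recall that []ψ holds at a world iff ψ holds at every accessible world, and <>ψ holds iff ψ holds at some accessible world.
Let φ = p & (q -> []r). Evaluate φ at each world:
  w0 (successors {w2}): φ is false.
  w1 (successors {w1, w5}): φ is false.
  w2 (successors {w0, w2, w4}): φ is false.
  w3 (successors {w3, w6, w7}): φ is true.
  w4 (successors {w4}): φ is true.
  w5 (successors {w3, w7}): φ is false.
  w6 (successors {w0, w2, w3, w4, w5, w7}): φ is false.
  w7 (successors {w0, w2}): φ is false.
  w8 (successors {w4}): φ is false.
For instance, at w6:
  At w6: p is false, q -> []r is true, so p & (q -> []r) is false.
    At w6: q is false, []r is false, so q -> []r is true.
      At w6: []r requires r at every successor {w0, w2, w3, w4, w5, w7}.
        r fails at w2, so []r is false at w6.
Satisfying worlds: {w3, w4}

w3, w4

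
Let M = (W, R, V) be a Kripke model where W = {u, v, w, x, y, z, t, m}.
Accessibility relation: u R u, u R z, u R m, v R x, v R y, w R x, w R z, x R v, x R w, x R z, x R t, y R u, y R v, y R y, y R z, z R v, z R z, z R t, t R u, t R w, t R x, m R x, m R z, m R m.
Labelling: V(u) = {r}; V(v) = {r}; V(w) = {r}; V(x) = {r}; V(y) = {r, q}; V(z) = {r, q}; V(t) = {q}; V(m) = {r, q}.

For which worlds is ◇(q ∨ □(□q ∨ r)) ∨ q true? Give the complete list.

u, v, w, x, y, z, t, m

Recall that □ψ holds at a world iff ψ holds at every accessible world, and ◇ψ holds iff ψ holds at some accessible world.
Let φ = ◇(q ∨ □(□q ∨ r)) ∨ q. Evaluate φ at each world:
  u (successors {u, z, m}): φ is true.
  v (successors {x, y}): φ is true.
  w (successors {x, z}): φ is true.
  x (successors {v, w, z, t}): φ is true.
  y (successors {u, v, y, z}): φ is true.
  z (successors {v, z, t}): φ is true.
  t (successors {u, w, x}): φ is true.
  m (successors {x, z, m}): φ is true.
For instance, at t:
  At t: ◇(q ∨ □(□q ∨ r)) is true, q is true, so ◇(q ∨ □(□q ∨ r)) ∨ q is true.
    At t: ◇(q ∨ □(□q ∨ r)) requires q ∨ □(□q ∨ r) at some successor in {u, w, x}.
      q ∨ □(□q ∨ r) holds at u, so ◇(q ∨ □(□q ∨ r)) is true at t.
Satisfying worlds: {u, v, w, x, y, z, t, m}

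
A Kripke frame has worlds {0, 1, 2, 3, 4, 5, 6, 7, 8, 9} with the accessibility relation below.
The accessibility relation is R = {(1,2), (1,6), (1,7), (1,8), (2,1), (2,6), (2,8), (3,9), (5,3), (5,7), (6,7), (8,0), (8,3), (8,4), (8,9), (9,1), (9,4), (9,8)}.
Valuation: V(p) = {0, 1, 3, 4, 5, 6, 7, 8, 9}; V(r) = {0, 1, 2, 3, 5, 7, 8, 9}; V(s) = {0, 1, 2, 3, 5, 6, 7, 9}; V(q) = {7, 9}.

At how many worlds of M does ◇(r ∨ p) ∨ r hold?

9

Let φ = ◇(r ∨ p) ∨ r. Evaluate φ at each world:
  0 (successors ∅): φ is true.
  1 (successors {2, 6, 7, 8}): φ is true.
  2 (successors {1, 6, 8}): φ is true.
  3 (successors {9}): φ is true.
  4 (successors ∅): φ is false.
  5 (successors {3, 7}): φ is true.
  6 (successors {7}): φ is true.
  7 (successors ∅): φ is true.
  8 (successors {0, 3, 4, 9}): φ is true.
  9 (successors {1, 4, 8}): φ is true.
For instance, at 5:
  At 5: ◇(r ∨ p) is true, r is true, so ◇(r ∨ p) ∨ r is true.
    At 5: ◇(r ∨ p) requires r ∨ p at some successor in {3, 7}.
      r ∨ p holds at 3, so ◇(r ∨ p) is true at 5.
Satisfying worlds: {0, 1, 2, 3, 5, 6, 7, 8, 9}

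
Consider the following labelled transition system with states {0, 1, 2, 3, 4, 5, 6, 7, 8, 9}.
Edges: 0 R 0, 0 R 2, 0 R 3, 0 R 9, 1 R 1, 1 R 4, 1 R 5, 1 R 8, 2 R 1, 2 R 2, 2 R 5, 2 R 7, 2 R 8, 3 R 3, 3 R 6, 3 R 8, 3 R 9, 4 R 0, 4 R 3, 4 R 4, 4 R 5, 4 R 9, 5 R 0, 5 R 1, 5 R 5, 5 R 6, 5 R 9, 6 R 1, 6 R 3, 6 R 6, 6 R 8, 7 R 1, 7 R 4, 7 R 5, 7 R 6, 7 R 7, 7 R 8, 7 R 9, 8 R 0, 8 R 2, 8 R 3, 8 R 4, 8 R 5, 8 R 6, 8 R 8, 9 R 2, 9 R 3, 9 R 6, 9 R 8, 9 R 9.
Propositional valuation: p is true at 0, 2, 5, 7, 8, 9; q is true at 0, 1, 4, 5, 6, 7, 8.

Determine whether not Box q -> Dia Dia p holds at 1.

At 1: not Box q is false, Dia Dia p is true, so not Box q -> Dia Dia p is true.
  At 1: Box q is true, so not Box q is false.
    At 1: Box q requires q at every successor {1, 4, 5, 8}.
      At 1: q is true.
      At 4: q is true.
      At 5: q is true.
      At 8: q is true.
    So Box q is true at 1.
  At 1: Dia Dia p requires Dia p at some successor in {1, 4, 5, 8}.
    Dia p holds at 1, so Dia Dia p is true at 1.
      At 1: Dia p requires p at some successor in {1, 4, 5, 8}.
        p holds at 5, so Dia p is true at 1.

Yes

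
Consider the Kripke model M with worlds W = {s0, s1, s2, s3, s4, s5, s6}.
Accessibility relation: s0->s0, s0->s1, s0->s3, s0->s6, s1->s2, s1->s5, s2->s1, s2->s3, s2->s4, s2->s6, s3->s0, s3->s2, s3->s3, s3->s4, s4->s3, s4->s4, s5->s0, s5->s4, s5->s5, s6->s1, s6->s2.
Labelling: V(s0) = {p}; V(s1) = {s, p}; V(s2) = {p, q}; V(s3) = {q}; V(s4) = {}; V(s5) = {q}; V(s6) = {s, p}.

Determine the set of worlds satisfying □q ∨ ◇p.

Let φ = □q ∨ ◇p. Evaluate φ at each world:
  s0 (successors {s0, s1, s3, s6}): φ is true.
  s1 (successors {s2, s5}): φ is true.
  s2 (successors {s1, s3, s4, s6}): φ is true.
  s3 (successors {s0, s2, s3, s4}): φ is true.
  s4 (successors {s3, s4}): φ is false.
  s5 (successors {s0, s4, s5}): φ is true.
  s6 (successors {s1, s2}): φ is true.
For instance, at s3:
  At s3: □q is false, ◇p is true, so □q ∨ ◇p is true.
    At s3: □q requires q at every successor {s0, s2, s3, s4}.
      q fails at s0, so □q is false at s3.
    At s3: ◇p requires p at some successor in {s0, s2, s3, s4}.
      p holds at s0, so ◇p is true at s3.
Satisfying worlds: {s0, s1, s2, s3, s5, s6}

s0, s1, s2, s3, s5, s6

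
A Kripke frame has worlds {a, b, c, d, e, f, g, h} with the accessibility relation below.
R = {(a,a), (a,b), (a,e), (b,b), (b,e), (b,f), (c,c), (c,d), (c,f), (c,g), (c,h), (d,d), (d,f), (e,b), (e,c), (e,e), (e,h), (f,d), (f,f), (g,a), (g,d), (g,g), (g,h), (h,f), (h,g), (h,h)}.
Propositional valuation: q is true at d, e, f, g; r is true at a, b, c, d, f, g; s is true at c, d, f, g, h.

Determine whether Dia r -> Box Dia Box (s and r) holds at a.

No

At a: Dia r is true, Box Dia Box (s and r) is false, so Dia r -> Box Dia Box (s and r) is false.
  At a: Dia r requires r at some successor in {a, b, e}.
    r holds at a, so Dia r is true at a.
  At a: Box Dia Box (s and r) requires Dia Box (s and r) at every successor {a, b, e}.
    Dia Box (s and r) fails at a, so Box Dia Box (s and r) is false at a.
      At a: Dia Box (s and r) requires Box (s and r) at some successor in {a, b, e}.
        At a: Box (s and r) is false.
        At b: Box (s and r) is false.
        At e: Box (s and r) is false.
      So Dia Box (s and r) is false at a.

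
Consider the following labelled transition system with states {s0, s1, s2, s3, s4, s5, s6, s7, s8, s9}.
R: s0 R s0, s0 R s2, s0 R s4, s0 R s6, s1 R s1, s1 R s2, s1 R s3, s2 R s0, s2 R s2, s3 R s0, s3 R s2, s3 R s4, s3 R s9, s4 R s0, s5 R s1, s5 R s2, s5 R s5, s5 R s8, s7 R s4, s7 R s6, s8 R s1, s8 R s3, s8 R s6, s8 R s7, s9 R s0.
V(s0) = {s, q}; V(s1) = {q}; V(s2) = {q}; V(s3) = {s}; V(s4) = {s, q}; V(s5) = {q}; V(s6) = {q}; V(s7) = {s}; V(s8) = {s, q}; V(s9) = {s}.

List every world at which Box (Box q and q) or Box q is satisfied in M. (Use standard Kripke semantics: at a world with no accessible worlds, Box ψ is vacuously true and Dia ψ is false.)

s0, s2, s4, s5, s6, s7, s9

Let φ = Box (Box q and q) or Box q. Evaluate φ at each world:
  s0 (successors {s0, s2, s4, s6}): φ is true.
  s1 (successors {s1, s2, s3}): φ is false.
  s2 (successors {s0, s2}): φ is true.
  s3 (successors {s0, s2, s4, s9}): φ is false.
  s4 (successors {s0}): φ is true.
  s5 (successors {s1, s2, s5, s8}): φ is true.
  s6 (successors ∅): φ is true.
  s7 (successors {s4, s6}): φ is true.
  s8 (successors {s1, s3, s6, s7}): φ is false.
  s9 (successors {s0}): φ is true.
For instance, at s8:
  At s8: Box (Box q and q) is false, Box q is false, so Box (Box q and q) or Box q is false.
    At s8: Box (Box q and q) requires Box q and q at every successor {s1, s3, s6, s7}.
      Box q and q fails at s1, so Box (Box q and q) is false at s8.
    At s8: Box q requires q at every successor {s1, s3, s6, s7}.
      q fails at s3, so Box q is false at s8.
Satisfying worlds: {s0, s2, s4, s5, s6, s7, s9}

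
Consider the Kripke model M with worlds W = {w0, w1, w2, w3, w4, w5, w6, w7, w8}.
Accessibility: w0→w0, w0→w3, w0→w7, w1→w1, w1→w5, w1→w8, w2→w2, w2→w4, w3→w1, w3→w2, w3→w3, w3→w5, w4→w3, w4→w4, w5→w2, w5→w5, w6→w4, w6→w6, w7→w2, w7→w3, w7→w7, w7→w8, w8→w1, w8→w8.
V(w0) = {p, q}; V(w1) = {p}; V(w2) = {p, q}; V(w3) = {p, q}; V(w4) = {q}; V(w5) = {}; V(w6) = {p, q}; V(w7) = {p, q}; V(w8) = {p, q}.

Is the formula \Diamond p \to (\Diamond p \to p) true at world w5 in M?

At w5: \Diamond p is true, \Diamond p \to p is false, so \Diamond p \to (\Diamond p \to p) is false.
  At w5: \Diamond p requires p at some successor in {w2, w5}.
    p holds at w2, so \Diamond p is true at w5.
  At w5: \Diamond p is true, p is false, so \Diamond p \to p is false.
    At w5: \Diamond p requires p at some successor in {w2, w5}.
      p holds at w2, so \Diamond p is true at w5.

No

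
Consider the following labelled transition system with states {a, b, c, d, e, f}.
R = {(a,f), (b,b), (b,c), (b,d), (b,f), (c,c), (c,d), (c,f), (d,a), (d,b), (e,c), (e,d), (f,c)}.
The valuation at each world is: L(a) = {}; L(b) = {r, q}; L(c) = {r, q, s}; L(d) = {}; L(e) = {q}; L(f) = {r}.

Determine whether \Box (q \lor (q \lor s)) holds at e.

At e: \Box (q \lor (q \lor s)) requires q \lor (q \lor s) at every successor {c, d}.
  q \lor (q \lor s) fails at d, so \Box (q \lor (q \lor s)) is false at e.

No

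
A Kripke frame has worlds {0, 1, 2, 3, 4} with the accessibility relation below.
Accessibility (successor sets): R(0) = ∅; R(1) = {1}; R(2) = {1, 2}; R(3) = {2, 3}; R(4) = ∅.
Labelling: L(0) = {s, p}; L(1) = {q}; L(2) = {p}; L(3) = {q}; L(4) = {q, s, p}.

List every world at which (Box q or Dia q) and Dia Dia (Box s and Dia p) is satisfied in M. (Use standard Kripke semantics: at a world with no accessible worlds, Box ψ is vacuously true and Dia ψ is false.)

none

Recall that Box ψ holds at a world iff ψ holds at every accessible world, and Dia ψ holds iff ψ holds at some accessible world.
Let φ = (Box q or Dia q) and Dia Dia (Box s and Dia p). Evaluate φ at each world:
  0 (successors ∅): φ is false.
  1 (successors {1}): φ is false.
  2 (successors {1, 2}): φ is false.
  3 (successors {2, 3}): φ is false.
  4 (successors ∅): φ is false.
For instance, at 1:
  At 1: Box q or Dia q is true, Dia Dia (Box s and Dia p) is false, so (Box q or Dia q) and Dia Dia (Box s and Dia p) is false.
    At 1: Box q is true, Dia q is true, so Box q or Dia q is true.
      At 1: Box q requires q at every successor {1}.
        At 1: q is true.
      So Box q is true at 1.
      At 1: Dia q requires q at some successor in {1}.
        q holds at 1, so Dia q is true at 1.
    At 1: Dia Dia (Box s and Dia p) requires Dia (Box s and Dia p) at some successor in {1}.
      At 1: Dia (Box s and Dia p) is false.
    So Dia Dia (Box s and Dia p) is false at 1.
Satisfying worlds: none.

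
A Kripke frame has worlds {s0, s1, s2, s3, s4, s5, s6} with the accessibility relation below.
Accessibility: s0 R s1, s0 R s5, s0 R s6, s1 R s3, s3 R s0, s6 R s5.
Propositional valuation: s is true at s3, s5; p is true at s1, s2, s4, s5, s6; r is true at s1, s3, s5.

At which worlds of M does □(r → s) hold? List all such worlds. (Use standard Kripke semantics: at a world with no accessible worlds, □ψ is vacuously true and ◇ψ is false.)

Recall that □ψ holds at a world iff ψ holds at every accessible world, and ◇ψ holds iff ψ holds at some accessible world.
Let φ = □(r → s). Evaluate φ at each world:
  s0 (successors {s1, s5, s6}): φ is false.
  s1 (successors {s3}): φ is true.
  s2 (successors ∅): φ is true.
  s3 (successors {s0}): φ is true.
  s4 (successors ∅): φ is true.
  s5 (successors ∅): φ is true.
  s6 (successors {s5}): φ is true.
For instance, at s6:
  At s6: □(r → s) requires r → s at every successor {s5}.
    At s5: r → s is true.
  So □(r → s) is true at s6.
Satisfying worlds: {s1, s2, s3, s4, s5, s6}

s1, s2, s3, s4, s5, s6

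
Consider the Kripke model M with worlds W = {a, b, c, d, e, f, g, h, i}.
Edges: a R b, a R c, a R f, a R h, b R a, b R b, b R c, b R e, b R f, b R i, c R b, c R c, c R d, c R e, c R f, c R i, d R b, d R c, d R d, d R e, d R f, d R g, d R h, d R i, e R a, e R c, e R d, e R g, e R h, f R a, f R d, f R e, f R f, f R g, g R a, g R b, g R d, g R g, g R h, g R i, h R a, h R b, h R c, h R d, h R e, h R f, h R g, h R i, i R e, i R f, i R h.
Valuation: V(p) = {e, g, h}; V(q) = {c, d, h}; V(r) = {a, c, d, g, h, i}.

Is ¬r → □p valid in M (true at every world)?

No

Let φ = ¬r → □p. Evaluate φ at each world:
  a (successors {b, c, f, h}): φ is true.
  b (successors {a, b, c, e, f, i}): φ is false.
  c (successors {b, c, d, e, f, i}): φ is true.
  d (successors {b, c, d, e, f, g, h, i}): φ is true.
  e (successors {a, c, d, g, h}): φ is false.
  f (successors {a, d, e, f, g}): φ is false.
  g (successors {a, b, d, g, h, i}): φ is true.
  h (successors {a, b, c, d, e, f, g, i}): φ is true.
  i (successors {e, f, h}): φ is true.
Detail at b (counterexample):
  At b: ¬r is true, □p is false, so ¬r → □p is false.
    At b: □p requires p at every successor {a, b, c, e, f, i}.
      p fails at a, so □p is false at b.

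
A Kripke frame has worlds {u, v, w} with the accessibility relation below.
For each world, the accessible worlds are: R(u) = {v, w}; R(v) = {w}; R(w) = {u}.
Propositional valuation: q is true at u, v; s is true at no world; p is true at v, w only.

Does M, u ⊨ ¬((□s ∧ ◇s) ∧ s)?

At u: (□s ∧ ◇s) ∧ s is false, so ¬((□s ∧ ◇s) ∧ s) is true.
  At u: □s ∧ ◇s is false, s is false, so (□s ∧ ◇s) ∧ s is false.
    At u: □s is false, ◇s is false, so □s ∧ ◇s is false.
      At u: □s requires s at every successor {v, w}.
        s fails at v, so □s is false at u.
      At u: ◇s requires s at some successor in {v, w}.
        At v: s is false.
        At w: s is false.
      So ◇s is false at u.

Yes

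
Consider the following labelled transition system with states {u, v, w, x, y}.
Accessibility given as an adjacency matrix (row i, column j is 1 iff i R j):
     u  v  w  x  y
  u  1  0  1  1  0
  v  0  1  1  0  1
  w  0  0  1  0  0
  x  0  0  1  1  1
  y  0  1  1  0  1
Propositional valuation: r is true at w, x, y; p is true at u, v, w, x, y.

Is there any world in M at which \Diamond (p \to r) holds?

Recall that \Diamond ψ holds at a world iff ψ holds at some accessible world.
Let φ = \Diamond (p \to r). Evaluate φ at each world:
  u (successors {u, w, x}): φ is true.
  v (successors {v, w, y}): φ is true.
  w (successors {w}): φ is true.
  x (successors {w, x, y}): φ is true.
  y (successors {v, w, y}): φ is true.
Detail at u (witness):
  At u: \Diamond (p \to r) requires p \to r at some successor in {u, w, x}.
    p \to r holds at w, so \Diamond (p \to r) is true at u.

Yes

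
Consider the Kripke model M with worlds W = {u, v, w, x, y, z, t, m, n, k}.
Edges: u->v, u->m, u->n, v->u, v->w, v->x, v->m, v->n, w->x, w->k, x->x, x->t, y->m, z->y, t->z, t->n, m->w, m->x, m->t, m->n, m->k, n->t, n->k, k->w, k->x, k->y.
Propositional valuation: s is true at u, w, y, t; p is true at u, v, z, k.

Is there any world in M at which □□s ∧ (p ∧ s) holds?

Let φ = □□s ∧ (p ∧ s). Evaluate φ at each world:
  u (successors {v, m, n}): φ is false.
  v (successors {u, w, x, m, n}): φ is false.
  w (successors {x, k}): φ is false.
  x (successors {x, t}): φ is false.
  y (successors {m}): φ is false.
  z (successors {y}): φ is false.
  t (successors {z, n}): φ is false.
  m (successors {w, x, t, n, k}): φ is false.
  n (successors {t, k}): φ is false.
  k (successors {w, x, y}): φ is false.
For instance, at m:
  At m: □□s is false, p ∧ s is false, so □□s ∧ (p ∧ s) is false.
    At m: □□s requires □s at every successor {w, x, t, n, k}.
      □s fails at w, so □□s is false at m.

No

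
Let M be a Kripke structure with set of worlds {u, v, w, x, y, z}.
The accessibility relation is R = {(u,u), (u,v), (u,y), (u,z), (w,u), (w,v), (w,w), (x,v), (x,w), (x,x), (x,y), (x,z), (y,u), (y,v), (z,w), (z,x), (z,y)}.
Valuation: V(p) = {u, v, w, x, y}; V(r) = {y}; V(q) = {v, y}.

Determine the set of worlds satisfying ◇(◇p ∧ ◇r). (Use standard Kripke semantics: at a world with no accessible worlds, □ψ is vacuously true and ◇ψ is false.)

Let φ = ◇(◇p ∧ ◇r). Evaluate φ at each world:
  u (successors {u, v, y, z}): φ is true.
  v (successors ∅): φ is false.
  w (successors {u, v, w}): φ is true.
  x (successors {v, w, x, y, z}): φ is true.
  y (successors {u, v}): φ is true.
  z (successors {w, x, y}): φ is true.
For instance, at x:
  At x: ◇(◇p ∧ ◇r) requires ◇p ∧ ◇r at some successor in {v, w, x, y, z}.
    ◇p ∧ ◇r holds at x, so ◇(◇p ∧ ◇r) is true at x.
      At x: ◇p is true, ◇r is true, so ◇p ∧ ◇r is true.
Satisfying worlds: {u, w, x, y, z}

u, w, x, y, z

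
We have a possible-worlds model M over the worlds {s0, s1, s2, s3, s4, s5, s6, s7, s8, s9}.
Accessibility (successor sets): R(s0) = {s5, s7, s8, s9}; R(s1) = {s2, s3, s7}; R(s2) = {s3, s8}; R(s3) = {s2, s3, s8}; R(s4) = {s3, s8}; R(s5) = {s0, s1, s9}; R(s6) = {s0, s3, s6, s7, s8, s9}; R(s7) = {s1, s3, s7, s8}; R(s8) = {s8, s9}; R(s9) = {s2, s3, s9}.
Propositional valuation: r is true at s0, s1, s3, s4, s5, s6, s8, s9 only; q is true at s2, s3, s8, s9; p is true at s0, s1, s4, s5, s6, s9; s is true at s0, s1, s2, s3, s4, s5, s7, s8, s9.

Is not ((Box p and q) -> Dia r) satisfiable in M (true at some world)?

Let φ = not ((Box p and q) -> Dia r). Evaluate φ at each world:
  s0 (successors {s5, s7, s8, s9}): φ is false.
  s1 (successors {s2, s3, s7}): φ is false.
  s2 (successors {s3, s8}): φ is false.
  s3 (successors {s2, s3, s8}): φ is false.
  s4 (successors {s3, s8}): φ is false.
  s5 (successors {s0, s1, s9}): φ is false.
  s6 (successors {s0, s3, s6, s7, s8, s9}): φ is false.
  s7 (successors {s1, s3, s7, s8}): φ is false.
  s8 (successors {s8, s9}): φ is false.
  s9 (successors {s2, s3, s9}): φ is false.
For instance, at s4:
  At s4: (Box p and q) -> Dia r is true, so not ((Box p and q) -> Dia r) is false.
    At s4: Box p and q is false, Dia r is true, so (Box p and q) -> Dia r is true.
      At s4: Box p is false, q is false, so Box p and q is false.
      At s4: Dia r requires r at some successor in {s3, s8}.
        r holds at s3, so Dia r is true at s4.

No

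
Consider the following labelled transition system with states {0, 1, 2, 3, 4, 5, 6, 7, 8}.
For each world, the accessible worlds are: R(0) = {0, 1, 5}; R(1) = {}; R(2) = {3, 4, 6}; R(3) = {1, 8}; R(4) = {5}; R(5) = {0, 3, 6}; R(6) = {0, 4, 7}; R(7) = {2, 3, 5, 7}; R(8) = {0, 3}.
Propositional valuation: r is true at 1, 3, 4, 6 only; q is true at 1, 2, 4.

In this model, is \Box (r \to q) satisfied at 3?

At 3: \Box (r \to q) requires r \to q at every successor {1, 8}.
  At 1: r \to q is true.
  At 8: r \to q is true.
So \Box (r \to q) is true at 3.

Yes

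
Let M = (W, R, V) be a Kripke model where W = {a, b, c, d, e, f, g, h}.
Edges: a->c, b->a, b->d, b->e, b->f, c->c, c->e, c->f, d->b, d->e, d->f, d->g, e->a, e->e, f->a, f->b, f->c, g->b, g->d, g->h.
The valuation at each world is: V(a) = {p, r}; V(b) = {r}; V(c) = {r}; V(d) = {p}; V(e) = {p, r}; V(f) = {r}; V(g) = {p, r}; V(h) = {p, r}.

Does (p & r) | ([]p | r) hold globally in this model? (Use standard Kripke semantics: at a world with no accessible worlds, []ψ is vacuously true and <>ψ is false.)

No

Let φ = (p & r) | ([]p | r). Evaluate φ at each world:
  a (successors {c}): φ is true.
  b (successors {a, d, e, f}): φ is true.
  c (successors {c, e, f}): φ is true.
  d (successors {b, e, f, g}): φ is false.
  e (successors {a, e}): φ is true.
  f (successors {a, b, c}): φ is true.
  g (successors {b, d, h}): φ is true.
  h (successors ∅): φ is true.
Detail at d (counterexample):
  At d: p & r is false, []p | r is false, so (p & r) | ([]p | r) is false.
    At d: []p is false, r is false, so []p | r is false.
      At d: []p requires p at every successor {b, e, f, g}.
        p fails at b, so []p is false at d.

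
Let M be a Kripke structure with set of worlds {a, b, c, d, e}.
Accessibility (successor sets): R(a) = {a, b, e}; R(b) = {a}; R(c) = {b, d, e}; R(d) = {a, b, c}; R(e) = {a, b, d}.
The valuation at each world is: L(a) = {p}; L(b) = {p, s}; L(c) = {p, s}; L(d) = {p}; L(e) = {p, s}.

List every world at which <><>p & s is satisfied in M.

Let φ = <><>p & s. Evaluate φ at each world:
  a (successors {a, b, e}): φ is false.
  b (successors {a}): φ is true.
  c (successors {b, d, e}): φ is true.
  d (successors {a, b, c}): φ is false.
  e (successors {a, b, d}): φ is true.
For instance, at a:
  At a: <><>p is true, s is false, so <><>p & s is false.
    At a: <><>p requires <>p at some successor in {a, b, e}.
      <>p holds at a, so <><>p is true at a.
Satisfying worlds: {b, c, e}

b, c, e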